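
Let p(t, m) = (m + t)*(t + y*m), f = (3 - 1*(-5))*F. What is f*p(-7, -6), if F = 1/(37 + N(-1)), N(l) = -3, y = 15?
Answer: 5044/17 ≈ 296.71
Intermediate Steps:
F = 1/34 (F = 1/(37 - 3) = 1/34 ≈ 0.029412)
f = 4/17 (f = (3 - 1*(-5))*(1/34) = (3 + 5)*(1/34) = 8*(1/34) = 4/17 ≈ 0.23529)
p(t, m) = (m + t)*(t + 15*m)
f*p(-7, -6) = 4*((-7)**2 + 15*(-6)**2 + 16*(-6)*(-7))/17 = 4*(49 + 15*36 + 672)/17 = 4*(49 + 540 + 672)/17 = (4/17)*1261 = 5044/17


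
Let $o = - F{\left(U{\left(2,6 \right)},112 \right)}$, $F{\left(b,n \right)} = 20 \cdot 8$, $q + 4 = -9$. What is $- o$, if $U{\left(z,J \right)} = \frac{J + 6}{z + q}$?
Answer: $160$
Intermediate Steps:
$q = -13$ ($q = -4 - 9 = -13$)
$U{\left(z,J \right)} = \frac{6 + J}{-13 + z}$ ($U{\left(z,J \right)} = \frac{J + 6}{z - 13} = \frac{6 + J}{-13 + z}$)
$F{\left(b,n \right)} = 160$
$o = -160$ ($o = \left(-1\right) 160 = -160$)
$- o = \left(-1\right) \left(-160\right) = 160$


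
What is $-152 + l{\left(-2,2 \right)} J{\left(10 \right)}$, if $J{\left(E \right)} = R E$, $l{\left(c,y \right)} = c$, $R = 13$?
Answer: $-412$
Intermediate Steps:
$J{\left(E \right)} = 13 E$
$-152 + l{\left(-2,2 \right)} J{\left(10 \right)} = -152 - 2 \cdot 13 \cdot 10 = -152 - 260 = -412$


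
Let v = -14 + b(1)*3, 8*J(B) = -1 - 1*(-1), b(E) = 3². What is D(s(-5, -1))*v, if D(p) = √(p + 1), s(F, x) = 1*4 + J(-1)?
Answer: 13*√5 ≈ 29.069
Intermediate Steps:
b(E) = 9
J(B) = 0 (J(B) = (-1 - 1*(-1))/8 = (-1 + 1)/8 = (⅛)*0 = 0)
s(F, x) = 4 (s(F, x) = 1*4 + 0 = 4 + 0 = 4)
v = 13 (v = -14 + 9*3 = -14 + 27 = 13)
D(p) = √(1 + p)
D(s(-5, -1))*v = √(1 + 4)*13 = √5*13 = 13*√5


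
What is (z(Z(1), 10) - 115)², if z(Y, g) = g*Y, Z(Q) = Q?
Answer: 11025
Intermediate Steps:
z(Y, g) = Y*g
(z(Z(1), 10) - 115)² = (1*10 - 115)² = (10 - 115)² = (-105)² = 11025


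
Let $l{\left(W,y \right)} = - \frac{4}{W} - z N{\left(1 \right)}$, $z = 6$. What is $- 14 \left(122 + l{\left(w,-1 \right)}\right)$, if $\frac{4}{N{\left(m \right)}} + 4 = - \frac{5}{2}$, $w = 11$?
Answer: $- \frac{250908}{143} \approx -1754.6$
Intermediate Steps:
$N{\left(m \right)} = - \frac{8}{13}$ ($N{\left(m \right)} = \frac{4}{-4 - \frac{5}{2}} = \frac{4}{- \frac{13}{2}} = 4 \left(- \frac{2}{13}\right) = - \frac{8}{13}$)
$l{\left(W,y \right)} = \frac{48}{13} - \frac{4}{W}$ ($l{\left(W,y \right)} = - \frac{4}{W} - 6 \left(- \frac{8}{13}\right) = - \frac{4}{W} - - \frac{48}{13} = - \frac{4}{W} + \frac{48}{13} = \frac{48}{13} - \frac{4}{W}$)
$- 14 \left(122 + l{\left(w,-1 \right)}\right) = - 14 \left(122 + \left(\frac{48}{13} - \frac{4}{11}\right)\right) = - 14 \left(122 + \frac{476}{143}\right) = \left(-14\right) \frac{17922}{143} = - \frac{250908}{143}$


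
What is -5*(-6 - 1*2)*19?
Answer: 760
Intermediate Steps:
-5*(-6 - 1*2)*19 = -5*(-6 - 2)*19 = -5*(-8)*19 = 40*19 = 760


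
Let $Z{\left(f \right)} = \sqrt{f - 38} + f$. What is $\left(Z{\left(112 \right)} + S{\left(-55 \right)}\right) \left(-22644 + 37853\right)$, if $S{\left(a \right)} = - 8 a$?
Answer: $8395368 + 15209 \sqrt{74} \approx 8.5262 \cdot 10^{6}$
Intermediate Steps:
$Z{\left(f \right)} = f + \sqrt{-38 + f}$ ($Z{\left(f \right)} = \sqrt{-38 + f} + f = f + \sqrt{-38 + f}$)
$\left(Z{\left(112 \right)} + S{\left(-55 \right)}\right) \left(-22644 + 37853\right) = \left(\left(112 + \sqrt{-38 + 112}\right) - -440\right) \left(-22644 + 37853\right) = \left(\left(112 + \sqrt{74}\right) + 440\right) 15209 = \left(552 + \sqrt{74}\right) 15209 = 8395368 + 15209 \sqrt{74}$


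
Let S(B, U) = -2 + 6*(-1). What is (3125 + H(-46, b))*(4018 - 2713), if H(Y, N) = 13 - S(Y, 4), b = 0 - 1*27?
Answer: 4105530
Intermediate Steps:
S(B, U) = -8 (S(B, U) = -2 - 6 = -8)
b = -27 (b = 0 - 27 = -27)
H(Y, N) = 21 (H(Y, N) = 13 - 1*(-8) = 13 + 8 = 21)
(3125 + H(-46, b))*(4018 - 2713) = (3125 + 21)*(4018 - 2713) = 3146*1305 = 4105530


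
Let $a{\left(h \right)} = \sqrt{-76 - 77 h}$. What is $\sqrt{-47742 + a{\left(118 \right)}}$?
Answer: $\sqrt{-47742 + 3 i \sqrt{1018}} \approx 0.219 + 218.5 i$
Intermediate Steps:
$\sqrt{-47742 + a{\left(118 \right)}} = \sqrt{-47742 + \sqrt{-76 - 9086}} = \sqrt{-47742 + \sqrt{-9162}} = \sqrt{-47742 + 3 i \sqrt{1018}}$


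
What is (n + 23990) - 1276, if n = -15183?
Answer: 7531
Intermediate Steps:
(n + 23990) - 1276 = (-15183 + 23990) - 1276 = 8807 - 1276 = 7531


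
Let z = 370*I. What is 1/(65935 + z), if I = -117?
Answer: 1/22645 ≈ 4.4160e-5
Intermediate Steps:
z = -43290 (z = 370*(-117) = -43290)
1/(65935 + z) = 1/(65935 - 43290) = 1/22645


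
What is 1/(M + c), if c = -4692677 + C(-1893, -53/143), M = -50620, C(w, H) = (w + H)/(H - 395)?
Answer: -28269/134088127517 ≈ -2.1082e-7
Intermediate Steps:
C(w, H) = (H + w)/(-395 + H)
c = -132657150737/28269 (c = -4692677 + (-53/143 - 1893)/(-395 - 53/143) = -4692677 - 270752/143/(-56538/143) = -4692677 - 143/56538*(-270752/143) = -4692677 + 135376/28269 = -132657150737/28269 ≈ -4.6927e+6)
1/(M + c) = 1/(-50620 - 132657150737/28269) = 1/(-134088127517/28269) = -28269/134088127517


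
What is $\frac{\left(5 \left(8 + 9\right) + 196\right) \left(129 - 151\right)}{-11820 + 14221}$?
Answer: $- \frac{6182}{2401} \approx -2.5748$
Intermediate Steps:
$\frac{\left(5 \left(8 + 9\right) + 196\right) \left(129 - 151\right)}{-11820 + 14221} = \frac{\left(5 \cdot 17 + 196\right) \left(-22\right)}{2401} = \left(85 + 196\right) \left(-22\right) \frac{1}{2401} = 281 \left(-22\right) \frac{1}{2401} = \left(-6182\right) \frac{1}{2401} = - \frac{6182}{2401}$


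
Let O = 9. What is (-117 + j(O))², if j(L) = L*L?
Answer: 1296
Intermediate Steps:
j(L) = L²
(-117 + j(O))² = (-117 + 9²)² = (-117 + 81)² = (-36)² = 1296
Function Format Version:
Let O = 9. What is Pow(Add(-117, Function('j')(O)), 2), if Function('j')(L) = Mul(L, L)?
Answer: 1296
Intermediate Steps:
Function('j')(L) = Pow(L, 2)
Pow(Add(-117, Function('j')(O)), 2) = Pow(Add(-117, Pow(9, 2)), 2) = Pow(Add(-117, 81), 2) = Pow(-36, 2) = 1296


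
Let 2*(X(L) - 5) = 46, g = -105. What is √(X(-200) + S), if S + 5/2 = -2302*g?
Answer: 3*√107438/2 ≈ 491.67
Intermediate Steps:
X(L) = 28 (X(L) = 5 + (½)*46 = 5 + 23 = 28)
S = 483415/2 (S = -5/2 - 2302*(-105) = -5/2 + 241710 = 483415/2 ≈ 2.4171e+5)
√(X(-200) + S) = √(28 + 483415/2) = √(483471/2) = 3*√107438/2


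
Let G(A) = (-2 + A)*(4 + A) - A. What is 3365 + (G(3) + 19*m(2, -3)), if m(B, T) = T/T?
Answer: 3388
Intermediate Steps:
m(B, T) = 1
G(A) = -A + (-2 + A)*(4 + A)
3365 + (G(3) + 19*m(2, -3)) = 3365 + ((-8 + 3 + 3²) + 19*1) = 3365 + ((-8 + 3 + 9) + 19) = 3365 + (4 + 19) = 3365 + 23 = 3388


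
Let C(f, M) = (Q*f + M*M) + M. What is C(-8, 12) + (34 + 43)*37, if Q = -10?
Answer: 3085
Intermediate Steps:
C(f, M) = M + M² - 10*f (C(f, M) = (-10*f + M*M) + M = (-10*f + M²) + M = (M² - 10*f) + M = M + M² - 10*f)
C(-8, 12) + (34 + 43)*37 = (12 + 12² - 10*(-8)) + (34 + 43)*37 = (12 + 144 + 80) + 77*37 = 236 + 2849 = 3085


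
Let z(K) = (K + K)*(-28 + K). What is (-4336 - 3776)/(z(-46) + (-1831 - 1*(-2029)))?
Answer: -4056/3503 ≈ -1.1579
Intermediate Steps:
z(K) = 2*K*(-28 + K) (z(K) = (2*K)*(-28 + K) = 2*K*(-28 + K))
(-4336 - 3776)/(z(-46) + (-1831 - 1*(-2029))) = (-4336 - 3776)/(2*(-46)*(-28 - 46) + (-1831 - 1*(-2029))) = -8112/(2*(-46)*(-74) + (-1831 + 2029)) = -8112/(6808 + 198) = -8112/7006 = -8112*1/7006 = -4056/3503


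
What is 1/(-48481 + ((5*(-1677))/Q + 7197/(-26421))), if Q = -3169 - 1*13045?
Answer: -142796698/6922891766429 ≈ -2.0627e-5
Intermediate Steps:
Q = -16214 (Q = -3169 - 13045 = -16214)
1/(-48481 + ((5*(-1677))/Q + 7197/(-26421))) = 1/(-48481 + ((5*(-1677))/(-16214) + 7197/(-26421))) = 1/(-48481 + (-8385*(-1/16214) + 7197*(-1/26421))) = 1/(-48481 + (8385/16214 - 2399/8807)) = 1/(-48481 + 34949309/142796698) = 1/(-6922891766429/142796698) = -142796698/6922891766429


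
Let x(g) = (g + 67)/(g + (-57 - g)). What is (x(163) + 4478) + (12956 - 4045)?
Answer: 762943/57 ≈ 13385.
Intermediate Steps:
x(g) = -67/57 - g/57 (x(g) = (67 + g)/(-57) = (67 + g)*(-1/57) = -67/57 - g/57)
(x(163) + 4478) + (12956 - 4045) = ((-67/57 - 1/57*163) + 4478) + (12956 - 4045) = ((-67/57 - 163/57) + 4478) + 8911 = (-230/57 + 4478) + 8911 = 255016/57 + 8911 = 762943/57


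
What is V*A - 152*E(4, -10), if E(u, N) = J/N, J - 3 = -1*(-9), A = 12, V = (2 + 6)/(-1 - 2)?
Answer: 752/5 ≈ 150.40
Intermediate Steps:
V = -8/3 (V = 8/(-3) = 8*(-⅓) = -8/3 ≈ -2.6667)
J = 12 (J = 3 - 1*(-9) = 3 + 9 = 12)
E(u, N) = 12/N
V*A - 152*E(4, -10) = -8/3*12 - 1824/(-10) = -32 - 1824*(-1)/10 = -32 - 152*(-6/5) = -32 + 912/5 = 752/5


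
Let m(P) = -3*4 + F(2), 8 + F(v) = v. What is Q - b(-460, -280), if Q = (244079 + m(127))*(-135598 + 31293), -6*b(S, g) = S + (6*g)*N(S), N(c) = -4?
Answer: -76370344685/3 ≈ -2.5457e+10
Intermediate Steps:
F(v) = -8 + v
b(S, g) = 4*g - S/6 (b(S, g) = -(S + (6*g)*(-4))/6 = -(S - 24*g)/6 = 4*g - S/6)
m(P) = -18 (m(P) = -3*4 + (-8 + 2) = -12 - 6 = -18)
Q = -25456782605 (Q = (244079 - 18)*(-135598 + 31293) = 244061*(-104305) = -25456782605)
Q - b(-460, -280) = -25456782605 - (4*(-280) - 1/6*(-460)) = -25456782605 - (-1120 + 230/3) = -25456782605 - 1*(-3130/3) = -25456782605 + 3130/3 = -76370344685/3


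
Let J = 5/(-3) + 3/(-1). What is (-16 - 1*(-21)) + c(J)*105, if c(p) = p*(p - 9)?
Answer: 20105/3 ≈ 6701.7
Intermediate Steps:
J = -14/3 (J = 5*(-⅓) + 3*(-1) = -5/3 - 3 = -14/3 ≈ -4.6667)
c(p) = p*(-9 + p)
(-16 - 1*(-21)) + c(J)*105 = (-16 - 1*(-21)) - 14*(-9 - 14/3)/3*105 = (-16 + 21) - 14/3*(-41/3)*105 = 5 + (574/9)*105 = 5 + 20090/3 = 20105/3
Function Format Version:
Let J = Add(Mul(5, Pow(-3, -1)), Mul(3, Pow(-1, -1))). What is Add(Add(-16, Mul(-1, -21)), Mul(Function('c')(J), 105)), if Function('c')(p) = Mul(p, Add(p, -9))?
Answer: Rational(20105, 3) ≈ 6701.7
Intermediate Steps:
J = Rational(-14, 3) (J = Add(Mul(5, Rational(-1, 3)), Mul(3, -1)) = Add(Rational(-5, 3), -3) = Rational(-14, 3) ≈ -4.6667)
Function('c')(p) = Mul(p, Add(-9, p))
Add(Add(-16, Mul(-1, -21)), Mul(Function('c')(J), 105)) = Add(Add(-16, Mul(-1, -21)), Mul(Mul(Rational(-14, 3), Add(-9, Rational(-14, 3))), 105)) = Add(Add(-16, 21), Mul(Mul(Rational(-14, 3), Rational(-41, 3)), 105)) = Add(5, Mul(Rational(574, 9), 105)) = Add(5, Rational(20090, 3)) = Rational(20105, 3)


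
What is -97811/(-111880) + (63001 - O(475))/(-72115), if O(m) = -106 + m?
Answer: 9274421/1613645240 ≈ 0.0057475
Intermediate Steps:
-97811/(-111880) + (63001 - O(475))/(-72115) = -97811/(-111880) + (63001 - (-106 + 475))/(-72115) = -97811*(-1/111880) + (63001 - 1*369)*(-1/72115) = 97811/111880 + (63001 - 369)*(-1/72115) = 97811/111880 + 62632*(-1/72115) = 97811/111880 - 62632/72115 = 9274421/1613645240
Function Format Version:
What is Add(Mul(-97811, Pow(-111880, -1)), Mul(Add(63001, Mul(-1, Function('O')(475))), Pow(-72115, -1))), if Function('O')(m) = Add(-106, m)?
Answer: Rational(9274421, 1613645240) ≈ 0.0057475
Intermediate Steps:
Add(Mul(-97811, Pow(-111880, -1)), Mul(Add(63001, Mul(-1, Function('O')(475))), Pow(-72115, -1))) = Add(Mul(-97811, Pow(-111880, -1)), Mul(Add(63001, Mul(-1, Add(-106, 475))), Pow(-72115, -1))) = Add(Mul(-97811, Rational(-1, 111880)), Mul(Add(63001, Mul(-1, 369)), Rational(-1, 72115))) = Add(Rational(97811, 111880), Mul(Add(63001, -369), Rational(-1, 72115))) = Add(Rational(97811, 111880), Mul(62632, Rational(-1, 72115))) = Add(Rational(97811, 111880), Rational(-62632, 72115)) = Rational(9274421, 1613645240)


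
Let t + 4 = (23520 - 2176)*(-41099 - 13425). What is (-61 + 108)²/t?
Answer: -2209/1163760260 ≈ -1.8982e-6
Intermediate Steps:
t = -1163760260 (t = -4 + (23520 - 2176)*(-41099 - 13425) = -4 + 21344*(-54524) = -4 - 1163760256 = -1163760260)
(-61 + 108)²/t = (-61 + 108)²/(-1163760260) = 47²*(-1/1163760260) = 2209*(-1/1163760260) = -2209/1163760260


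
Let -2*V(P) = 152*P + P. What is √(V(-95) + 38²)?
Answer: √34846/2 ≈ 93.335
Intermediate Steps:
V(P) = -153*P/2 (V(P) = -(152*P + P)/2 = -153*P/2)
√(V(-95) + 38²) = √(-153/2*(-95) + 38²) = √(14535/2 + 1444) = √(17423/2) = √34846/2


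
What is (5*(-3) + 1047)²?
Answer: 1065024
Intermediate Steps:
(5*(-3) + 1047)² = (-15 + 1047)² = 1032² = 1065024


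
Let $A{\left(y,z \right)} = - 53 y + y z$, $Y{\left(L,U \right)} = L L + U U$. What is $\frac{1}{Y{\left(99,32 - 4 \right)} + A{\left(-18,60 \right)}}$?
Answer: $\frac{1}{10459} \approx 9.5611 \cdot 10^{-5}$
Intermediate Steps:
$Y{\left(L,U \right)} = L^{2} + U^{2}$
$\frac{1}{Y{\left(99,32 - 4 \right)} + A{\left(-18,60 \right)}} = \frac{1}{\left(99^{2} + \left(32 - 4\right)^{2}\right) - 18 \left(-53 + 60\right)} = \frac{1}{\left(9801 + \left(32 - 4\right)^{2}\right) - 126} = \frac{1}{\left(9801 + 28^{2}\right) - 126} = \frac{1}{\left(9801 + 784\right) - 126} = \frac{1}{10585 - 126} = \frac{1}{10459}$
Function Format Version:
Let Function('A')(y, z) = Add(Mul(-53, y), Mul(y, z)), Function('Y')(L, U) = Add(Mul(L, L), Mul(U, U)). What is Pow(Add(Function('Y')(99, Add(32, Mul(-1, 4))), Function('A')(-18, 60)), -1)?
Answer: Rational(1, 10459) ≈ 9.5611e-5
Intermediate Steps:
Function('Y')(L, U) = Add(Pow(L, 2), Pow(U, 2))
Pow(Add(Function('Y')(99, Add(32, Mul(-1, 4))), Function('A')(-18, 60)), -1) = Pow(Add(Add(Pow(99, 2), Pow(Add(32, Mul(-1, 4)), 2)), Mul(-18, Add(-53, 60))), -1) = Pow(Add(Add(9801, Pow(Add(32, -4), 2)), Mul(-18, 7)), -1) = Pow(Add(Add(9801, Pow(28, 2)), -126), -1) = Pow(Add(Add(9801, 784), -126), -1) = Pow(Add(10585, -126), -1) = Pow(10459, -1) = Rational(1, 10459)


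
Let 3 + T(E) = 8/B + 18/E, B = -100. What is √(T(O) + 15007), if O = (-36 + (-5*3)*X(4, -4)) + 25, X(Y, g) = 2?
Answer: 2*√157630322/205 ≈ 122.49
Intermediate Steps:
O = -41 (O = (-36 - 5*3*2) + 25 = (-36 - 15*2) + 25 = (-36 - 30) + 25 = -66 + 25 = -41)
T(E) = -77/25 + 18/E (T(E) = -3 + (8/(-100) + 18/E) = -3 + (8*(-1/100) + 18/E) = -3 + (-2/25 + 18/E) = -77/25 + 18/E)
√(T(O) + 15007) = √((-77/25 + 18/(-41)) + 15007) = √((-77/25 + 18*(-1/41)) + 15007) = √((-77/25 - 18/41) + 15007) = √(-3607/1025 + 15007) = √(15378568/1025) = 2*√157630322/205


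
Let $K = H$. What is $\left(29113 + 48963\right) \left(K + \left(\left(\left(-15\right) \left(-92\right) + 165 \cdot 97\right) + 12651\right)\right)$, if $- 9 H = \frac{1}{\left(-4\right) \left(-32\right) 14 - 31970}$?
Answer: $\frac{318465667078574}{135801} \approx 2.3451 \cdot 10^{9}$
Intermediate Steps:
$H = \frac{1}{271602}$ ($H = - \frac{1}{9 \left(\left(-4\right) \left(-32\right) 14 - 31970\right)} = - \frac{1}{9 \left(128 \cdot 14 - 31970\right)} = - \frac{1}{9 \left(1792 - 31970\right)} = - \frac{1}{9 \left(-30178\right)} = \left(- \frac{1}{9}\right) \left(- \frac{1}{30178}\right) = \frac{1}{271602} \approx 3.6819 \cdot 10^{-6}$)
$K = \frac{1}{271602} \approx 3.6819 \cdot 10^{-6}$
$\left(29113 + 48963\right) \left(K + \left(\left(\left(-15\right) \left(-92\right) + 165 \cdot 97\right) + 12651\right)\right) = \left(29113 + 48963\right) \left(\frac{1}{271602} + \left(\left(\left(-15\right) \left(-92\right) + 165 \cdot 97\right) + 12651\right)\right) = 78076 \left(\frac{1}{271602} + \left(\left(1380 + 16005\right) + 12651\right)\right) = 78076 \left(\frac{1}{271602} + \left(17385 + 12651\right)\right) = 78076 \left(\frac{1}{271602} + 30036\right) = 78076 \cdot \frac{8157837673}{271602} = \frac{318465667078574}{135801}$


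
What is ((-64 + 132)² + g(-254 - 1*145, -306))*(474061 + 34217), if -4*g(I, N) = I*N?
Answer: -13164146061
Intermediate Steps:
g(I, N) = -I*N/4
((-64 + 132)² + g(-254 - 1*145, -306))*(474061 + 34217) = ((-64 + 132)² - ¼*(-254 - 1*145)*(-306))*(474061 + 34217) = (68² - ¼*(-254 - 145)*(-306))*508278 = (4624 - ¼*(-399)*(-306))*508278 = (4624 - 61047/2)*508278 = -51799/2*508278 = -13164146061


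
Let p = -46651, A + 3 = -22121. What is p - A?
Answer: -24527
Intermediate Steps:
A = -22124 (A = -3 - 22121 = -22124)
p - A = -46651 - 1*(-22124) = -46651 + 22124 = -24527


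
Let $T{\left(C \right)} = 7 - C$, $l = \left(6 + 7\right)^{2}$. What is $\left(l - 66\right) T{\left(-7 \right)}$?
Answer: $1442$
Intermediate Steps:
$l = 169$ ($l = 13^{2} = 169$)
$\left(l - 66\right) T{\left(-7 \right)} = \left(169 - 66\right) \left(7 - -7\right) = 103 \left(7 + 7\right) = 103 \cdot 14 = 1442$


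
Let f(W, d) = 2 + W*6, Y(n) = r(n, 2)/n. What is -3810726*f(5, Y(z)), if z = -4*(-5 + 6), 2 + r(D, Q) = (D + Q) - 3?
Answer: -121943232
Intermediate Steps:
r(D, Q) = -5 + D + Q (r(D, Q) = -2 + ((D + Q) - 3) = -2 + (-3 + D + Q) = -5 + D + Q)
z = -4 (z = -4*1 = -4)
Y(n) = (-3 + n)/n (Y(n) = (-5 + n + 2)/n = (-3 + n)/n)
f(W, d) = 2 + 6*W
-3810726*f(5, Y(z)) = -3810726*(2 + 6*5) = -3810726*(2 + 30) = -3810726*32 = -121943232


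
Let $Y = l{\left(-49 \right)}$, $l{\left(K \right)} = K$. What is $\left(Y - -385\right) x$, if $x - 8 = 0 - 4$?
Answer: $1344$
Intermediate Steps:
$Y = -49$
$x = 4$ ($x = 8 + \left(0 - 4\right) = 8 - 4 = 4$)
$\left(Y - -385\right) x = \left(-49 - -385\right) 4 = \left(-49 + 385\right) 4 = 336 \cdot 4 = 1344$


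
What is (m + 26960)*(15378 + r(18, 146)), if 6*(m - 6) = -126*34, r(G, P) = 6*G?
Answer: 406538472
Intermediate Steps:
m = -708 (m = 6 + (-126*34)/6 = 6 + (⅙)*(-4284) = 6 - 714 = -708)
(m + 26960)*(15378 + r(18, 146)) = (-708 + 26960)*(15378 + 6*18) = 26252*(15378 + 108) = 26252*15486 = 406538472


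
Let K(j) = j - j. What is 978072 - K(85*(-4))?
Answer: 978072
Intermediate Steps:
K(j) = 0
978072 - K(85*(-4)) = 978072 - 1*0 = 978072 + 0 = 978072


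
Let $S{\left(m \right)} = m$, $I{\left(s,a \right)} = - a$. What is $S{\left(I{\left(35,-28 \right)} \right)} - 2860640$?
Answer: $-2860612$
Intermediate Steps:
$S{\left(I{\left(35,-28 \right)} \right)} - 2860640 = \left(-1\right) \left(-28\right) - 2860640 = 28 - 2860640 = -2860612$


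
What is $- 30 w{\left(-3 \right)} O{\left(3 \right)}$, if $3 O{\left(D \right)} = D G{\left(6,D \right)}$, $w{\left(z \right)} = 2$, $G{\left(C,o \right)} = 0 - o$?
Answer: $180$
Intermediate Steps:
$G{\left(C,o \right)} = - o$
$O{\left(D \right)} = - \frac{D^{2}}{3}$ ($O{\left(D \right)} = \frac{D \left(- D\right)}{3} = \frac{\left(-1\right) D^{2}}{3} = - \frac{D^{2}}{3}$)
$- 30 w{\left(-3 \right)} O{\left(3 \right)} = \left(-30\right) 2 \left(- \frac{3^{2}}{3}\right) = - 60 \left(\left(- \frac{1}{3}\right) 9\right) = \left(-60\right) \left(-3\right) = 180$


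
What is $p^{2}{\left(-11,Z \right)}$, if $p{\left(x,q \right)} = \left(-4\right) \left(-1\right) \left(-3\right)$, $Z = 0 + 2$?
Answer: $144$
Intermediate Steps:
$Z = 2$
$p{\left(x,q \right)} = -12$ ($p{\left(x,q \right)} = 4 \left(-3\right) = -12$)
$p^{2}{\left(-11,Z \right)} = \left(-12\right)^{2} = 144$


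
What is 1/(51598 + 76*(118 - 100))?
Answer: 1/52966 ≈ 1.8880e-5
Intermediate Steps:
1/(51598 + 76*(118 - 100)) = 1/(51598 + 76*18) = 1/(51598 + 1368) = 1/52966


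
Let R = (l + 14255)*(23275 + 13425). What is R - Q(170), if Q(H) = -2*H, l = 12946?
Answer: 998277040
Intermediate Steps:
R = 998276700 (R = (12946 + 14255)*(23275 + 13425) = 27201*36700 = 998276700)
R - Q(170) = 998276700 - (-2)*170 = 998276700 - 1*(-340) = 998276700 + 340 = 998277040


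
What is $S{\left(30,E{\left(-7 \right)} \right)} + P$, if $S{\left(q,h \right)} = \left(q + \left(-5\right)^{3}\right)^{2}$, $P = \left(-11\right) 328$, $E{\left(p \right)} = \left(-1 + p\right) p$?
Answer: $5417$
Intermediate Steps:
$E{\left(p \right)} = p \left(-1 + p\right)$
$P = -3608$
$S{\left(q,h \right)} = \left(-125 + q\right)^{2}$ ($S{\left(q,h \right)} = \left(q - 125\right)^{2} = \left(-125 + q\right)^{2}$)
$S{\left(30,E{\left(-7 \right)} \right)} + P = \left(-125 + 30\right)^{2} - 3608 = \left(-95\right)^{2} - 3608 = 9025 - 3608 = 5417$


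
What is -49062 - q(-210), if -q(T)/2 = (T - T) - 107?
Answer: -49276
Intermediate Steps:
q(T) = 214 (q(T) = -2*((T - T) - 107) = -2*(0 - 107) = -2*(-107) = 214)
-49062 - q(-210) = -49062 - 1*214 = -49062 - 214 = -49276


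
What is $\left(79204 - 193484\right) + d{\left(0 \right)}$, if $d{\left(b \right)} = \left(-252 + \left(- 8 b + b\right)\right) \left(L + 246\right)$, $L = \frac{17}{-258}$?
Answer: $- \frac{7578982}{43} \approx -1.7626 \cdot 10^{5}$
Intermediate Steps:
$L = - \frac{17}{258}$ ($L = 17 \left(- \frac{1}{258}\right) = - \frac{17}{258} \approx -0.065892$)
$d{\left(b \right)} = - \frac{2664942}{43} - \frac{444157 b}{258}$ ($d{\left(b \right)} = \left(-252 + \left(- 8 b + b\right)\right) \left(- \frac{17}{258} + 246\right) = \left(-252 - 7 b\right) \frac{63451}{258} = - \frac{2664942}{43} - \frac{444157 b}{258}$)
$\left(79204 - 193484\right) + d{\left(0 \right)} = \left(79204 - 193484\right) - \frac{2664942}{43} = -114280 + \left(- \frac{2664942}{43} + 0\right) = -114280 - \frac{2664942}{43} = - \frac{7578982}{43}$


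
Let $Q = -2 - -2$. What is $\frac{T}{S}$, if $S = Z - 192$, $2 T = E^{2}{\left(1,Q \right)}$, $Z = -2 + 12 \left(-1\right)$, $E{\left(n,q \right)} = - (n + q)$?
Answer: $- \frac{1}{412} \approx -0.0024272$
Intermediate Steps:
$Q = 0$ ($Q = -2 + 2 = 0$)
$E{\left(n,q \right)} = - n - q$
$Z = -14$ ($Z = -2 - 12 = -14$)
$T = \frac{1}{2}$ ($T = \frac{\left(\left(-1\right) 1 - 0\right)^{2}}{2} = \frac{\left(-1 + 0\right)^{2}}{2} = \frac{\left(-1\right)^{2}}{2} = \frac{1}{2} \cdot 1 = \frac{1}{2} \approx 0.5$)
$S = -206$ ($S = -14 - 192 = -206$)
$\frac{T}{S} = \frac{1}{2 \left(-206\right)} = \frac{1}{2} \left(- \frac{1}{206}\right) = - \frac{1}{412}$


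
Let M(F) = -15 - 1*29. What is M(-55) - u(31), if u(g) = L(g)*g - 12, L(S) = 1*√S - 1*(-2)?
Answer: -94 - 31*√31 ≈ -266.60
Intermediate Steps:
M(F) = -44 (M(F) = -15 - 29 = -44)
L(S) = 2 + √S (L(S) = √S + 2 = 2 + √S)
u(g) = -12 + g*(2 + √g) (u(g) = (2 + √g)*g - 12 = g*(2 + √g) - 12 = -12 + g*(2 + √g))
M(-55) - u(31) = -44 - (-12 + 31*(2 + √31)) = -44 - (-12 + (62 + 31*√31)) = -44 - (50 + 31*√31) = -44 + (-50 - 31*√31) = -94 - 31*√31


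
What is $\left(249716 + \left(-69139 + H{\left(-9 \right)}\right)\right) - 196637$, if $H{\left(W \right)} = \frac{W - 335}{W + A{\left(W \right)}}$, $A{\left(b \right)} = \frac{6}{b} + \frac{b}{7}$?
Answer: $- \frac{1843288}{115} \approx -16029.0$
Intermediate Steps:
$A{\left(b \right)} = \frac{6}{b} + \frac{b}{7}$ ($A{\left(b \right)} = \frac{6}{b} + b \frac{1}{7} = \frac{6}{b} + \frac{b}{7}$)
$H{\left(W \right)} = \frac{-335 + W}{\frac{6}{W} + \frac{8 W}{7}}$ ($H{\left(W \right)} = \frac{W - 335}{W + \left(\frac{6}{W} + \frac{W}{7}\right)} = \frac{-335 + W}{\frac{6}{W} + \frac{8 W}{7}}$)
$\left(249716 + \left(-69139 + H{\left(-9 \right)}\right)\right) - 196637 = \left(249716 - \left(69139 + \frac{63 \left(-335 - 9\right)}{2 \left(21 + 4 \left(-9\right)^{2}\right)}\right)\right) - 196637 = \left(249716 - \left(69139 + \frac{63}{2} \frac{1}{21 + 4 \cdot 81} \left(-344\right)\right)\right) - 196637 = \left(249716 - \left(69139 + \frac{63}{2} \frac{1}{21 + 324} \left(-344\right)\right)\right) - 196637 = \left(249716 - \left(69139 + \frac{63}{2} \cdot \frac{1}{345} \left(-344\right)\right)\right) - 196637 = \left(249716 + \left(-69139 + \frac{3612}{115}\right)\right) - 196637 = \left(249716 - \frac{7947373}{115}\right) - 196637 = \frac{20769967}{115} - 196637 = - \frac{1843288}{115}$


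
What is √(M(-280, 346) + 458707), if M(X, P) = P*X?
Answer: 9*√4467 ≈ 601.52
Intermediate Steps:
√(M(-280, 346) + 458707) = √(346*(-280) + 458707) = √(-96880 + 458707) = √361827 = 9*√4467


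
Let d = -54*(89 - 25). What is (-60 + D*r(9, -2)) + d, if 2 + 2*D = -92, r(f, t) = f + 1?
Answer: -3986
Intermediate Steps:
r(f, t) = 1 + f
D = -47 (D = -1 + (½)*(-92) = -1 - 46 = -47)
d = -3456 (d = -54*64 = -3456)
(-60 + D*r(9, -2)) + d = (-60 - 47*(1 + 9)) - 3456 = (-60 - 47*10) - 3456 = (-60 - 470) - 3456 = -530 - 3456 = -3986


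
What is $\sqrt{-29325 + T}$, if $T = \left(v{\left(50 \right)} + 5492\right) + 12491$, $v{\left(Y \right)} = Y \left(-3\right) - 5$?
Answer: $i \sqrt{11497} \approx 107.22 i$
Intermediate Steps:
$v{\left(Y \right)} = -5 - 3 Y$ ($v{\left(Y \right)} = - 3 Y - 5 = -5 - 3 Y$)
$T = 17828$ ($T = \left(\left(-5 - 150\right) + 5492\right) + 12491 = \left(-155 + 5492\right) + 12491 = 5337 + 12491 = 17828$)
$\sqrt{-29325 + T} = \sqrt{-29325 + 17828} = \sqrt{-11497} = i \sqrt{11497}$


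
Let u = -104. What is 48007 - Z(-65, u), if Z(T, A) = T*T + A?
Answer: 43886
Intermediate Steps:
Z(T, A) = A + T**2 (Z(T, A) = T**2 + A = A + T**2)
48007 - Z(-65, u) = 48007 - (-104 + (-65)**2) = 48007 - (-104 + 4225) = 48007 - 1*4121 = 48007 - 4121 = 43886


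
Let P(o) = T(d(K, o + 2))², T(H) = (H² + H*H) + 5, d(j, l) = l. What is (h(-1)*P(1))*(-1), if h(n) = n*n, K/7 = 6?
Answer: -529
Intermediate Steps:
K = 42 (K = 7*6 = 42)
T(H) = 5 + 2*H² (T(H) = (H² + H²) + 5 = 2*H² + 5 = 5 + 2*H²)
P(o) = (5 + 2*(2 + o)²)² (P(o) = (5 + 2*(o + 2)²)² = (5 + 2*(2 + o)²)²)
h(n) = n²
(h(-1)*P(1))*(-1) = ((-1)²*(5 + 2*(2 + 1)²)²)*(-1) = (1*(5 + 2*3²)²)*(-1) = (1*(5 + 2*9)²)*(-1) = (1*(5 + 18)²)*(-1) = (1*23²)*(-1) = (1*529)*(-1) = 529*(-1) = -529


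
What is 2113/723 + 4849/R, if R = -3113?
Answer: 3071942/2250699 ≈ 1.3649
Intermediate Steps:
2113/723 + 4849/R = 2113/723 + 4849/(-3113) = 2113*(1/723) + 4849*(-1/3113) = 2113/723 - 4849/3113 = 3071942/2250699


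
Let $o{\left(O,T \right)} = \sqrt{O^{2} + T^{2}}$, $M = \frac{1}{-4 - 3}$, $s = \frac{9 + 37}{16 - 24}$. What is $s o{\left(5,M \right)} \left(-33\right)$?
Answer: $\frac{759 \sqrt{1226}}{28} \approx 949.14$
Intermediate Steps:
$s = - \frac{23}{4}$ ($s = \frac{46}{-8} = 46 \left(- \frac{1}{8}\right) = - \frac{23}{4} \approx -5.75$)
$M = - \frac{1}{7}$ ($M = \frac{1}{-7} = - \frac{1}{7} \approx -0.14286$)
$s o{\left(5,M \right)} \left(-33\right) = - \frac{23 \sqrt{5^{2} + \left(- \frac{1}{7}\right)^{2}}}{4} \left(-33\right) = - \frac{23 \sqrt{25 + \frac{1}{49}}}{4} \left(-33\right) = - \frac{23 \sqrt{\frac{1226}{49}}}{4} \left(-33\right) = - \frac{23 \frac{\sqrt{1226}}{7}}{4} \left(-33\right) = - \frac{23 \sqrt{1226}}{28} \left(-33\right) = \frac{759 \sqrt{1226}}{28}$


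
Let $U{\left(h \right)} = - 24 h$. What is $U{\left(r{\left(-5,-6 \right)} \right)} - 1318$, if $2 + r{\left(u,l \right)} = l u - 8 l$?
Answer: $-3142$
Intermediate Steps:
$r{\left(u,l \right)} = -2 - 8 l + l u$ ($r{\left(u,l \right)} = -2 + \left(l u - 8 l\right) = -2 + \left(- 8 l + l u\right) = -2 - 8 l + l u$)
$U{\left(r{\left(-5,-6 \right)} \right)} - 1318 = - 24 \left(-2 - -48 - -30\right) - 1318 = - 24 \left(-2 + 48 + 30\right) - 1318 = \left(-24\right) 76 - 1318 = -1824 - 1318 = -3142$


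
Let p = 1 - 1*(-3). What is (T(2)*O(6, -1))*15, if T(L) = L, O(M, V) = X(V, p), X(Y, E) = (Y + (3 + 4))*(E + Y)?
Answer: 540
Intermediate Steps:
p = 4 (p = 1 + 3 = 4)
X(Y, E) = (7 + Y)*(E + Y) (X(Y, E) = (Y + 7)*(E + Y) = (7 + Y)*(E + Y))
O(M, V) = 28 + V² + 11*V (O(M, V) = V² + 7*4 + 7*V + 4*V = V² + 28 + 7*V + 4*V = 28 + V² + 11*V)
(T(2)*O(6, -1))*15 = (2*(28 + (-1)² + 11*(-1)))*15 = (2*(28 + 1 - 11))*15 = (2*18)*15 = 36*15 = 540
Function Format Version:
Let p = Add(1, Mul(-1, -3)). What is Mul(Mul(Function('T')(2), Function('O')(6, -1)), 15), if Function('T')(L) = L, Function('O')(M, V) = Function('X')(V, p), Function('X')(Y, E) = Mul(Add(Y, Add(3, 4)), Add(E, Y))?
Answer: 540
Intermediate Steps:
p = 4 (p = Add(1, 3) = 4)
Function('X')(Y, E) = Mul(Add(7, Y), Add(E, Y)) (Function('X')(Y, E) = Mul(Add(Y, 7), Add(E, Y)) = Mul(Add(7, Y), Add(E, Y)))
Function('O')(M, V) = Add(28, Pow(V, 2), Mul(11, V)) (Function('O')(M, V) = Add(Pow(V, 2), Mul(7, 4), Mul(7, V), Mul(4, V)) = Add(Pow(V, 2), 28, Mul(7, V), Mul(4, V)) = Add(28, Pow(V, 2), Mul(11, V)))
Mul(Mul(Function('T')(2), Function('O')(6, -1)), 15) = Mul(Mul(2, Add(28, Pow(-1, 2), Mul(11, -1))), 15) = Mul(Mul(2, Add(28, 1, -11)), 15) = Mul(Mul(2, 18), 15) = Mul(36, 15) = 540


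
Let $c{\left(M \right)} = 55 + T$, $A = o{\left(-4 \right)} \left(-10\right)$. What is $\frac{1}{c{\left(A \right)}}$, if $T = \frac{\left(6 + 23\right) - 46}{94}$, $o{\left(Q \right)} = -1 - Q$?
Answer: $\frac{94}{5153} \approx 0.018242$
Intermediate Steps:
$A = -30$ ($A = \left(-1 - -4\right) \left(-10\right) = \left(-1 + 4\right) \left(-10\right) = 3 \left(-10\right) = -30$)
$T = - \frac{17}{94}$ ($T = \left(29 - 46\right) \frac{1}{94} = \left(-17\right) \frac{1}{94} = - \frac{17}{94} \approx -0.18085$)
$c{\left(M \right)} = \frac{5153}{94}$ ($c{\left(M \right)} = 55 - \frac{17}{94} = \frac{5153}{94}$)
$\frac{1}{c{\left(A \right)}} = \frac{1}{\frac{5153}{94}} = \frac{94}{5153}$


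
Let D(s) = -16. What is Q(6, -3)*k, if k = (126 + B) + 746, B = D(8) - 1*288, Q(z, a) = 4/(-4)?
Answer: -568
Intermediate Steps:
Q(z, a) = -1 (Q(z, a) = 4*(-¼) = -1)
B = -304 (B = -16 - 1*288 = -16 - 288 = -304)
k = 568 (k = (126 - 304) + 746 = -178 + 746 = 568)
Q(6, -3)*k = -1*568 = -568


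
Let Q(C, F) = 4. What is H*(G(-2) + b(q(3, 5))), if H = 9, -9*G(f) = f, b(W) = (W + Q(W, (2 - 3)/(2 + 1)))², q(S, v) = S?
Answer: 443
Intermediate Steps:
b(W) = (4 + W)² (b(W) = (W + 4)² = (4 + W)²)
G(f) = -f/9
H*(G(-2) + b(q(3, 5))) = 9*(-⅑*(-2) + (4 + 3)²) = 9*(2/9 + 7²) = 9*(2/9 + 49) = 9*(443/9) = 443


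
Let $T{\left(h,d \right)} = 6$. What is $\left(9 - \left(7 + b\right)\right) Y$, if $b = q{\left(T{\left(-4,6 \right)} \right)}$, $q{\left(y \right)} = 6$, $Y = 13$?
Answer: $-52$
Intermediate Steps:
$b = 6$
$\left(9 - \left(7 + b\right)\right) Y = \left(9 - 13\right) 13 = \left(-4\right) 13 = -52$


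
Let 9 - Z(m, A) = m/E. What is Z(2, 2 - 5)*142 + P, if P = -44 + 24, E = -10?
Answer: 6432/5 ≈ 1286.4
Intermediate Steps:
Z(m, A) = 9 + m/10 (Z(m, A) = 9 - m/(-10) = 9 - m*(-1)/10 = 9 - (-1)*m/10 = 9 + m/10)
P = -20
Z(2, 2 - 5)*142 + P = (9 + (1/10)*2)*142 - 20 = (9 + 1/5)*142 - 20 = (46/5)*142 - 20 = 6532/5 - 20 = 6432/5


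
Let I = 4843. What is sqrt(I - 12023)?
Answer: 2*I*sqrt(1795) ≈ 84.735*I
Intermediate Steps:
sqrt(I - 12023) = sqrt(4843 - 12023) = sqrt(-7180) = 2*I*sqrt(1795)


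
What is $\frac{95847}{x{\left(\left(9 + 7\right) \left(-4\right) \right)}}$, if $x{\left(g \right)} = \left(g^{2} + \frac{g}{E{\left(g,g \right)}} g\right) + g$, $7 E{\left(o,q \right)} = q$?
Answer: $\frac{95847}{3584} \approx 26.743$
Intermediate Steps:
$E{\left(o,q \right)} = \frac{q}{7}$
$x{\left(g \right)} = g^{2} + 8 g$ ($x{\left(g \right)} = \left(g^{2} + \frac{g}{\frac{1}{7} g} g\right) + g = \left(g^{2} + g \frac{7}{g} g\right) + g = \left(g^{2} + 7 g\right) + g = g^{2} + 8 g$)
$\frac{95847}{x{\left(\left(9 + 7\right) \left(-4\right) \right)}} = \frac{95847}{\left(9 + 7\right) \left(-4\right) \left(8 + \left(9 + 7\right) \left(-4\right)\right)} = \frac{95847}{16 \left(-4\right) \left(8 + 16 \left(-4\right)\right)} = \frac{95847}{\left(-64\right) \left(8 - 64\right)} = \frac{95847}{\left(-64\right) \left(-56\right)} = \frac{95847}{3584}$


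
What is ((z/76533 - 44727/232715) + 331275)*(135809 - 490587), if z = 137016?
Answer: -697749122352776842524/5936792365 ≈ -1.1753e+11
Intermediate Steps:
((z/76533 - 44727/232715) + 331275)*(135809 - 490587) = ((137016/76533 - 44727/232715) + 331275)*(135809 - 490587) = ((137016*(1/76533) - 44727*1/232715) + 331275)*(-354778) = ((45672/25511 - 44727/232715) + 331275)*(-354778) = (9487528983/5936792365 + 331275)*(-354778) = (1966720378244358/5936792365)*(-354778) = -697749122352776842524/5936792365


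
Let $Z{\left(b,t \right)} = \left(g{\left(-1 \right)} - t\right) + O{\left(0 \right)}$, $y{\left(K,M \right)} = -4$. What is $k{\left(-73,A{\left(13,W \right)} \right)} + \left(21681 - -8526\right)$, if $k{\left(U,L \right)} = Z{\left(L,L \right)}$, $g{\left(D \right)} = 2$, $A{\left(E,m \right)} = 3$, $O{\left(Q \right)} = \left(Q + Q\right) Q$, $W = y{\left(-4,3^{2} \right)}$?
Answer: $30206$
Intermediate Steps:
$W = -4$
$O{\left(Q \right)} = 2 Q^{2}$ ($O{\left(Q \right)} = 2 Q Q = 2 Q^{2}$)
$Z{\left(b,t \right)} = 2 - t$ ($Z{\left(b,t \right)} = \left(2 - t\right) + 2 \cdot 0^{2} = \left(2 - t\right) + 2 \cdot 0 = \left(2 - t\right) + 0 = 2 - t$)
$k{\left(U,L \right)} = 2 - L$
$k{\left(-73,A{\left(13,W \right)} \right)} + \left(21681 - -8526\right) = \left(2 - 3\right) + \left(21681 - -8526\right) = \left(2 - 3\right) + \left(21681 + 8526\right) = -1 + 30207 = 30206$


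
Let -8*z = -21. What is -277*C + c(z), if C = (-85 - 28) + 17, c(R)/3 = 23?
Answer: 26661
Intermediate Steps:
z = 21/8 (z = -⅛*(-21) = 21/8 ≈ 2.6250)
c(R) = 69 (c(R) = 3*23 = 69)
C = -96 (C = -113 + 17 = -96)
-277*C + c(z) = -277*(-96) + 69 = 26592 + 69 = 26661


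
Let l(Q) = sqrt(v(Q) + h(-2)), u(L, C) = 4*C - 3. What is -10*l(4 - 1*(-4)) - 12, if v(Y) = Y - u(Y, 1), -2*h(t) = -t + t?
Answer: -12 - 10*sqrt(7) ≈ -38.458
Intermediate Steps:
h(t) = 0 (h(t) = -(-t + t)/2 = -1/2*0 = 0)
u(L, C) = -3 + 4*C
v(Y) = -1 + Y (v(Y) = Y - (-3 + 4*1) = Y - (-3 + 4) = Y - 1*1 = Y - 1 = -1 + Y)
l(Q) = sqrt(-1 + Q) (l(Q) = sqrt((-1 + Q) + 0) = sqrt(-1 + Q))
-10*l(4 - 1*(-4)) - 12 = -10*sqrt(-1 + (4 - 1*(-4))) - 12 = -10*sqrt(-1 + (4 + 4)) - 12 = -10*sqrt(-1 + 8) - 12 = -10*sqrt(7) - 12 = -12 - 10*sqrt(7)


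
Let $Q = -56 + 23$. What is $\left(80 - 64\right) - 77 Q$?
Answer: $2557$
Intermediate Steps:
$Q = -33$
$\left(80 - 64\right) - 77 Q = \left(80 - 64\right) - -2541 = 16 + 2541 = 2557$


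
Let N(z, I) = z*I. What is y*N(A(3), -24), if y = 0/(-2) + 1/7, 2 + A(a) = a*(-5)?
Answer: 408/7 ≈ 58.286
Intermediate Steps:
A(a) = -2 - 5*a (A(a) = -2 + a*(-5) = -2 - 5*a)
N(z, I) = I*z
y = 1/7 (y = 0*(-1/2) + 1*(1/7) = 0 + 1/7 = 1/7 ≈ 0.14286)
y*N(A(3), -24) = (-24*(-2 - 5*3))/7 = (-24*(-2 - 15))/7 = (-24*(-17))/7 = (1/7)*408 = 408/7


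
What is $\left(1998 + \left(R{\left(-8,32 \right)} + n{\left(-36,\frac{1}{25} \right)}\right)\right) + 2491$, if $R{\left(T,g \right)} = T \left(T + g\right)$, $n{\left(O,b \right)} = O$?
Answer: $4261$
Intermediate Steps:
$\left(1998 + \left(R{\left(-8,32 \right)} + n{\left(-36,\frac{1}{25} \right)}\right)\right) + 2491 = \left(1998 - \left(36 + 8 \left(-8 + 32\right)\right)\right) + 2491 = \left(1998 - 228\right) + 2491 = 1770 + 2491 = 4261$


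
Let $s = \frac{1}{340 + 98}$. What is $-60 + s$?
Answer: $- \frac{26279}{438} \approx -59.998$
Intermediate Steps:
$s = \frac{1}{438} \approx 0.0022831$
$-60 + s = -60 + \frac{1}{438} = - \frac{26279}{438}$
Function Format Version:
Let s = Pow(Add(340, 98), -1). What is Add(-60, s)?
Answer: Rational(-26279, 438) ≈ -59.998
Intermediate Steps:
s = Rational(1, 438) (s = Pow(438, -1) = Rational(1, 438) ≈ 0.0022831)
Add(-60, s) = Add(-60, Rational(1, 438)) = Rational(-26279, 438)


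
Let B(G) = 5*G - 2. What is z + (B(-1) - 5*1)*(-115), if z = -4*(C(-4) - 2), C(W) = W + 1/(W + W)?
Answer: 2809/2 ≈ 1404.5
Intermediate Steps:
C(W) = W + 1/(2*W)
B(G) = -2 + 5*G
z = 49/2 (z = -4*((-4 + (½)/(-4)) - 2) = -4*((-4 + (½)*(-¼)) - 2) = -4*((-4 - ⅛) - 2) = -4*(-33/8 - 2) = -4*(-49/8) = 49/2 ≈ 24.500)
z + (B(-1) - 5*1)*(-115) = 49/2 + ((-2 + 5*(-1)) - 5*1)*(-115) = 49/2 + ((-2 - 5) - 5)*(-115) = 49/2 + (-7 - 5)*(-115) = 49/2 - 12*(-115) = 49/2 + 1380 = 2809/2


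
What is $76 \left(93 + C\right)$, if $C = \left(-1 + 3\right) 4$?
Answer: $7676$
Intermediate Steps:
$C = 8$ ($C = 2 \cdot 4 = 8$)
$76 \left(93 + C\right) = 76 \left(93 + 8\right) = 76 \cdot 101 = 7676$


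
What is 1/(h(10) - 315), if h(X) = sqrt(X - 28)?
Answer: -35/11027 - I*sqrt(2)/33081 ≈ -0.003174 - 4.275e-5*I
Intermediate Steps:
h(X) = sqrt(-28 + X)
1/(h(10) - 315) = 1/(sqrt(-28 + 10) - 315) = 1/(sqrt(-18) - 315) = 1/(3*I*sqrt(2) - 315) = 1/(-315 + 3*I*sqrt(2))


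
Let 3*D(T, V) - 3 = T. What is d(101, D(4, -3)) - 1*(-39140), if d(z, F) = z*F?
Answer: 118127/3 ≈ 39376.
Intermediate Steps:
D(T, V) = 1 + T/3
d(z, F) = F*z
d(101, D(4, -3)) - 1*(-39140) = (1 + (1/3)*4)*101 - 1*(-39140) = (1 + 4/3)*101 + 39140 = (7/3)*101 + 39140 = 707/3 + 39140 = 118127/3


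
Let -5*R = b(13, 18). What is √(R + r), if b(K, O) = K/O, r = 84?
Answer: √75470/30 ≈ 9.1573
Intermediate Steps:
R = -13/90 (R = -13/(5*18) = -⅕*13/18 = -13/90 ≈ -0.14444)
√(R + r) = √(-13/90 + 84) = √(7547/90) = √75470/30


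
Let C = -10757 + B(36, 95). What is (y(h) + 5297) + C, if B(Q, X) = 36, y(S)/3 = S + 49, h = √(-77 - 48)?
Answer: -5277 + 15*I*√5 ≈ -5277.0 + 33.541*I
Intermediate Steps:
h = 5*I*√5 (h = √(-125) = 5*I*√5 ≈ 11.18*I)
y(S) = 147 + 3*S (y(S) = 3*(S + 49) = 3*(49 + S) = 147 + 3*S)
C = -10721 (C = -10757 + 36 = -10721)
(y(h) + 5297) + C = ((147 + 3*(5*I*√5)) + 5297) - 10721 = ((147 + 15*I*√5) + 5297) - 10721 = (5444 + 15*I*√5) - 10721 = -5277 + 15*I*√5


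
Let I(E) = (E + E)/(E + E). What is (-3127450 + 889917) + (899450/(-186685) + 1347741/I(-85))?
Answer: -33222343794/37337 ≈ -8.8980e+5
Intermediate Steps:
I(E) = 1 (I(E) = (2*E)/((2*E)) = (2*E)*(1/(2*E)) = 1)
(-3127450 + 889917) + (899450/(-186685) + 1347741/I(-85)) = (-3127450 + 889917) + (899450/(-186685) + 1347741/1) = -2237533 + (899450*(-1/186685) + 1347741*1) = -2237533 + (-179890/37337 + 1347741) = -2237533 + 50320425827/37337 = -33222343794/37337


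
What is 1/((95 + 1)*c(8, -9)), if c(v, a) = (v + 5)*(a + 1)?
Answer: -1/9984 ≈ -0.00010016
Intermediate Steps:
c(v, a) = (1 + a)*(5 + v) (c(v, a) = (5 + v)*(1 + a) = (1 + a)*(5 + v))
1/((95 + 1)*c(8, -9)) = 1/((95 + 1)*(5 + 8 + 5*(-9) - 9*8)) = 1/(96*(5 + 8 - 45 - 72)) = 1/(96*(-104)) = 1/(-9984) = -1/9984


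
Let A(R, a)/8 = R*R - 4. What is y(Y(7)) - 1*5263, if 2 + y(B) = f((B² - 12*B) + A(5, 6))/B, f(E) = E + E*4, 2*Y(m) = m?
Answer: -10135/2 ≈ -5067.5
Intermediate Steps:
Y(m) = m/2
A(R, a) = -32 + 8*R² (A(R, a) = 8*(R*R - 4) = 8*(R² - 4) = 8*(-4 + R²) = -32 + 8*R²)
f(E) = 5*E (f(E) = E + 4*E = 5*E)
y(B) = -2 + (840 - 60*B + 5*B²)/B (y(B) = -2 + (5*((B² - 12*B) + (-32 + 8*5²)))/B = -2 + (5*((B² - 12*B) + (-32 + 8*25)))/B = -2 + (5*((B² - 12*B) + (-32 + 200)))/B = -2 + (5*((B² - 12*B) + 168))/B = -2 + (5*(168 + B² - 12*B))/B = -2 + (840 - 60*B + 5*B²)/B)
y(Y(7)) - 1*5263 = (-62 + 5*((½)*7) + 840/(((½)*7))) - 1*5263 = (-62 + 5*(7/2) + 840/(7/2)) - 5263 = (-62 + 35/2 + 840*(2/7)) - 5263 = (-62 + 35/2 + 240) - 5263 = 391/2 - 5263 = -10135/2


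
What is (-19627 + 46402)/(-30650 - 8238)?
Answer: -26775/38888 ≈ -0.68852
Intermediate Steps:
(-19627 + 46402)/(-30650 - 8238) = 26775/(-38888) = 26775*(-1/38888) = -26775/38888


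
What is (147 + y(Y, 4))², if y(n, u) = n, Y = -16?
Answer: 17161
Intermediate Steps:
(147 + y(Y, 4))² = (147 - 16)² = 131² = 17161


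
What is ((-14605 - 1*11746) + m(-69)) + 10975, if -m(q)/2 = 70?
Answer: -15516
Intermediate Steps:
m(q) = -140 (m(q) = -2*70 = -140)
((-14605 - 1*11746) + m(-69)) + 10975 = ((-14605 - 1*11746) - 140) + 10975 = ((-14605 - 11746) - 140) + 10975 = (-26351 - 140) + 10975 = -26491 + 10975 = -15516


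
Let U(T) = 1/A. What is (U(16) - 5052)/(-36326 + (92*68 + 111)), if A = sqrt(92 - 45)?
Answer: 5052/29959 - sqrt(47)/1408073 ≈ 0.16863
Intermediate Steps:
A = sqrt(47) ≈ 6.8557
U(T) = sqrt(47)/47 (U(T) = 1/(sqrt(47)) = sqrt(47)/47)
(U(16) - 5052)/(-36326 + (92*68 + 111)) = (sqrt(47)/47 - 5052)/(-36326 + (92*68 + 111)) = (-5052 + sqrt(47)/47)/(-36326 + (6256 + 111)) = (-5052 + sqrt(47)/47)/(-36326 + 6367) = (-5052 + sqrt(47)/47)/(-29959) = (-5052 + sqrt(47)/47)*(-1/29959) = 5052/29959 - sqrt(47)/1408073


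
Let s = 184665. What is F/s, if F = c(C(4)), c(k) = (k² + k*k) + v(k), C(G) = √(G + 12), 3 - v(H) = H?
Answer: 31/184665 ≈ 0.00016787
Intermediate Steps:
v(H) = 3 - H
C(G) = √(12 + G)
c(k) = 3 - k + 2*k² (c(k) = (k² + k*k) + (3 - k) = (k² + k²) + (3 - k) = 2*k² + (3 - k) = 3 - k + 2*k²)
F = 31 (F = 3 - √(12 + 4) + 2*(√(12 + 4))² = 3 - √16 + 2*(√16)² = 3 - 1*4 + 2*4² = 3 - 4 + 2*16 = 3 - 4 + 32 = 31)
F/s = 31/184665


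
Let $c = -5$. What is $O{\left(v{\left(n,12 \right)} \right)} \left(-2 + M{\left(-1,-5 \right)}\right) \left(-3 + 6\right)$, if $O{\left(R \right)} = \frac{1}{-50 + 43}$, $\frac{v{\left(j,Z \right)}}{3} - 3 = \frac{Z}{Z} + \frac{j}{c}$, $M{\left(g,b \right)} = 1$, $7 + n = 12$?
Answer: $\frac{3}{7} \approx 0.42857$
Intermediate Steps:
$n = 5$ ($n = -7 + 12 = 5$)
$v{\left(j,Z \right)} = 12 - \frac{3 j}{5}$ ($v{\left(j,Z \right)} = 9 + 3 \left(\frac{Z}{Z} + \frac{j}{-5}\right) = 9 + 3 \left(1 + j \left(- \frac{1}{5}\right)\right) = 9 + 3 \left(1 - \frac{j}{5}\right) = 9 - \left(-3 + \frac{3 j}{5}\right) = 12 - \frac{3 j}{5}$)
$O{\left(R \right)} = - \frac{1}{7}$ ($O{\left(R \right)} = \frac{1}{-7} = - \frac{1}{7}$)
$O{\left(v{\left(n,12 \right)} \right)} \left(-2 + M{\left(-1,-5 \right)}\right) \left(-3 + 6\right) = - \frac{\left(-2 + 1\right) \left(-3 + 6\right)}{7} = - \frac{\left(-1\right) 3}{7} = \left(- \frac{1}{7}\right) \left(-3\right) = \frac{3}{7}$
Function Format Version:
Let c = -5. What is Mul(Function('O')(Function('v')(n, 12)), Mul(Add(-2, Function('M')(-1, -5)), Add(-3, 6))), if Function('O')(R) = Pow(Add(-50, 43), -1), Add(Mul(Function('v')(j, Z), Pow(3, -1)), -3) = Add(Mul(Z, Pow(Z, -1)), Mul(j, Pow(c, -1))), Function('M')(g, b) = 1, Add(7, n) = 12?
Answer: Rational(3, 7) ≈ 0.42857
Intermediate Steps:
n = 5 (n = Add(-7, 12) = 5)
Function('v')(j, Z) = Add(12, Mul(Rational(-3, 5), j)) (Function('v')(j, Z) = Add(9, Mul(3, Add(Mul(Z, Pow(Z, -1)), Mul(j, Pow(-5, -1))))) = Add(9, Mul(3, Add(1, Mul(j, Rational(-1, 5))))) = Add(9, Mul(3, Add(1, Mul(Rational(-1, 5), j)))) = Add(9, Add(3, Mul(Rational(-3, 5), j))) = Add(12, Mul(Rational(-3, 5), j)))
Function('O')(R) = Rational(-1, 7) (Function('O')(R) = Pow(-7, -1) = Rational(-1, 7))
Mul(Function('O')(Function('v')(n, 12)), Mul(Add(-2, Function('M')(-1, -5)), Add(-3, 6))) = Mul(Rational(-1, 7), Mul(Add(-2, 1), Add(-3, 6))) = Mul(Rational(-1, 7), Mul(-1, 3)) = Mul(Rational(-1, 7), -3) = Rational(3, 7)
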